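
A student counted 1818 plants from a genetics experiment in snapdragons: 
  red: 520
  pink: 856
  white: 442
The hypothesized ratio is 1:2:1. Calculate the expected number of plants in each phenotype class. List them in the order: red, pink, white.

The 1:2:1 ratio has 4 parts, so with N = 1818 the expected counts are:
  red: 1818 × 1/4 = 454.5
  pink: 1818 × 2/4 = 909
  white: 1818 × 1/4 = 454.5

454.5, 909, 454.5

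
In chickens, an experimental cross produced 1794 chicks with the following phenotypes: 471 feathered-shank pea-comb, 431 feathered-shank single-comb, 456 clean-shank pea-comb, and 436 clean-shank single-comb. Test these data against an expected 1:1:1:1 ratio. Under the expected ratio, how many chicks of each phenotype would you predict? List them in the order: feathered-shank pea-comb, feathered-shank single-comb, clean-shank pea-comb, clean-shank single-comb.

The 1:1:1:1 ratio has 4 parts, so with N = 1794 the expected counts are:
  feathered-shank pea-comb: 1794 × 1/4 = 448.5
  feathered-shank single-comb: 1794 × 1/4 = 448.5
  clean-shank pea-comb: 1794 × 1/4 = 448.5
  clean-shank single-comb: 1794 × 1/4 = 448.5

448.5, 448.5, 448.5, 448.5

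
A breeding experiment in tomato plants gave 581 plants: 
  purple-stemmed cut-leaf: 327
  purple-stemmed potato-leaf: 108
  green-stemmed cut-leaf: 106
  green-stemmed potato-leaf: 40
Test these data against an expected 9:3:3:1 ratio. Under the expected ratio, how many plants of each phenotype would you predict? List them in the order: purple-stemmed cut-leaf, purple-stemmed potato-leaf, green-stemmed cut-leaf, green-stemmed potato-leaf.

326.8125, 108.9375, 108.9375, 36.3125

Under the 9:3:3:1 hypothesis (Σ ratio = 16, N = 581):
  purple-stemmed cut-leaf: 581 × 9/16 = 326.8125
  purple-stemmed potato-leaf: 581 × 3/16 = 108.9375
  green-stemmed cut-leaf: 581 × 3/16 = 108.9375
  green-stemmed potato-leaf: 581 × 1/16 = 36.3125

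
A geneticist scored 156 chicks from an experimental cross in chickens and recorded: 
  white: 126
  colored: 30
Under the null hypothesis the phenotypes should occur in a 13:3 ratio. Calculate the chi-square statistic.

Under the 13:3 hypothesis (Σ ratio = 16, N = 156):
  white: 156 × 13/16 = 126.75
  colored: 156 × 3/16 = 29.25
χ² = Σ (O − E)² / E
  white: (126 − 126.75)² / 126.75 = 0.0044
  colored: (30 − 29.25)² / 29.25 = 0.0192
χ² = 0.0044 + 0.0192 = 0.0236 ≈ 0.024

0.024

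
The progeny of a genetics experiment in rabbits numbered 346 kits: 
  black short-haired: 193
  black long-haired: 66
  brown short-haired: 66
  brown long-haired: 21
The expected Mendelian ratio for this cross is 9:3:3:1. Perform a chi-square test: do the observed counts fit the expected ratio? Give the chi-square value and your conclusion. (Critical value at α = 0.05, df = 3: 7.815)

The 9:3:3:1 ratio has 16 parts, so with N = 346 the expected counts are:
  black short-haired: 346 × 9/16 = 194.625
  black long-haired: 346 × 3/16 = 64.875
  brown short-haired: 346 × 3/16 = 64.875
  brown long-haired: 346 × 1/16 = 21.625
χ² = Σ (O − E)² / E
  black short-haired: (193 − 194.625)² / 194.625 = 0.0136
  black long-haired: (66 − 64.875)² / 64.875 = 0.0195
  brown short-haired: (66 − 64.875)² / 64.875 = 0.0195
  brown long-haired: (21 − 21.625)² / 21.625 = 0.0181
χ² = 0.0136 + 0.0195 + 0.0195 + 0.0181 = 0.0707 ≈ 0.071
Degrees of freedom = 4 − 1 = 3; critical value at α = 0.05 is 7.815.
Since 0.071 < 7.815, we fail to reject the null hypothesis — the data are consistent with the 9:3:3:1 ratio.

0.071; consistent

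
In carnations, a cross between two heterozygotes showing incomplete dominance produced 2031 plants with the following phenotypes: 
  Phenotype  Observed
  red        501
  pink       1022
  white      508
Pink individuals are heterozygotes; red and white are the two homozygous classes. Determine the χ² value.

0.131

With incomplete dominance, a heterozygote × heterozygote cross gives a 1:2:1 phenotypic ratio.
Expected counts for N = 2031 under a 1:2:1 ratio (total parts = 4):
  red: 2031 × 1/4 = 507.75
  pink: 2031 × 2/4 = 1015.5
  white: 2031 × 1/4 = 507.75
χ² = Σ (O − E)² / E
  red: (501 − 507.75)² / 507.75 = 0.0897
  pink: (1022 − 1015.5)² / 1015.5 = 0.0416
  white: (508 − 507.75)² / 507.75 = 0.0001
χ² = 0.0897 + 0.0416 + 0.0001 = 0.1314 ≈ 0.131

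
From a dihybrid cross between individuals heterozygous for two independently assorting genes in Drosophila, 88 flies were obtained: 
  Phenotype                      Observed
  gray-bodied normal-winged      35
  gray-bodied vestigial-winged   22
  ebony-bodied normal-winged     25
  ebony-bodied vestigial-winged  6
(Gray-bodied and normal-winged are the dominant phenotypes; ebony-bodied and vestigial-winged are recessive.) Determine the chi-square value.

10.505

A dihybrid F₂ with independent assortment and complete dominance at both loci gives a 9:3:3:1 phenotypic ratio.
Expected counts for N = 88 under a 9:3:3:1 ratio (total parts = 16):
  gray-bodied normal-winged: 88 × 9/16 = 49.5
  gray-bodied vestigial-winged: 88 × 3/16 = 16.5
  ebony-bodied normal-winged: 88 × 3/16 = 16.5
  ebony-bodied vestigial-winged: 88 × 1/16 = 5.5
χ² = Σ (O − E)² / E
  gray-bodied normal-winged: (35 − 49.5)² / 49.5 = 4.2475
  gray-bodied vestigial-winged: (22 − 16.5)² / 16.5 = 1.8333
  ebony-bodied normal-winged: (25 − 16.5)² / 16.5 = 4.3788
  ebony-bodied vestigial-winged: (6 − 5.5)² / 5.5 = 0.0455
χ² = 4.2475 + 1.8333 + 4.3788 + 0.0455 = 10.5051 ≈ 10.505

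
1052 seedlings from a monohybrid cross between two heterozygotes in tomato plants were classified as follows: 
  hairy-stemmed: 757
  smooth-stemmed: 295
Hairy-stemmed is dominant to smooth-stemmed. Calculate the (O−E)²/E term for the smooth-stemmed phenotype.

For a monohybrid cross between heterozygotes with complete dominance, the expected phenotypic ratio is 3:1.
Total ratio parts = 4. Expected numbers out of 1052:
  hairy-stemmed: 1052 × 3/4 = 789
  smooth-stemmed: 1052 × 1/4 = 263
Contribution of smooth-stemmed: (295 − 263)² / 263 = 3.8935

3.894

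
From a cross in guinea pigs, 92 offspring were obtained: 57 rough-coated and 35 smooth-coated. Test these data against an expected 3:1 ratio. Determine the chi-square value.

8.348

Total ratio parts = 4. Expected numbers out of 92:
  rough-coated: 92 × 3/4 = 69
  smooth-coated: 92 × 1/4 = 23
χ² = Σ (O − E)² / E
  rough-coated: (57 − 69)² / 69 = 2.0870
  smooth-coated: (35 − 23)² / 23 = 6.2609
χ² = 2.0870 + 6.2609 = 8.3479 ≈ 8.348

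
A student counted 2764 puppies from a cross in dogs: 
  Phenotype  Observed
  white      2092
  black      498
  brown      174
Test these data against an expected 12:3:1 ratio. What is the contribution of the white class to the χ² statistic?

0.174

Under the 12:3:1 hypothesis (Σ ratio = 16, N = 2764):
  white: 2764 × 12/16 = 2073
  black: 2764 × 3/16 = 518.25
  brown: 2764 × 1/16 = 172.75
Contribution of white: (2092 − 2073)² / 2073 = 0.1741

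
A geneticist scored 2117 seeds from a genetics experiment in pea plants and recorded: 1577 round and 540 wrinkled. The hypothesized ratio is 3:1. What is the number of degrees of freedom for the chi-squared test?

A goodness-of-fit test with 2 phenotype classes has df = 2 − 1 = 1.

1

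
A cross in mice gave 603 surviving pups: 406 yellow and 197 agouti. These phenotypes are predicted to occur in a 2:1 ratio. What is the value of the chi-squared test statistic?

Expected counts for N = 603 under a 2:1 ratio (total parts = 3):
  yellow: 603 × 2/3 = 402
  agouti: 603 × 1/3 = 201
χ² = Σ (O − E)² / E
  yellow: (406 − 402)² / 402 = 0.0398
  agouti: (197 − 201)² / 201 = 0.0796
χ² = 0.0398 + 0.0796 = 0.1194 ≈ 0.119

0.119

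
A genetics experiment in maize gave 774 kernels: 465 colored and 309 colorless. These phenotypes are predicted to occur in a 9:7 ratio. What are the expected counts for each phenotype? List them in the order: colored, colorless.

435.375, 338.625

The 9:7 ratio has 16 parts, so with N = 774 the expected counts are:
  colored: 774 × 9/16 = 435.375
  colorless: 774 × 7/16 = 338.625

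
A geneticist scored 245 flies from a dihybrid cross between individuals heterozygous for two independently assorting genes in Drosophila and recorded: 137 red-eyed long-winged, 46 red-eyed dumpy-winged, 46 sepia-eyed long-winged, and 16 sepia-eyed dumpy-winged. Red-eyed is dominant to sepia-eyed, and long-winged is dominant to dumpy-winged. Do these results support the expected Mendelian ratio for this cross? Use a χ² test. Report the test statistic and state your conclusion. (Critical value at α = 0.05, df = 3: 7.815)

A dihybrid F₂ with independent assortment and complete dominance at both loci gives a 9:3:3:1 phenotypic ratio.
The 9:3:3:1 ratio has 16 parts, so with N = 245 the expected counts are:
  red-eyed long-winged: 245 × 9/16 = 137.8125
  red-eyed dumpy-winged: 245 × 3/16 = 45.9375
  sepia-eyed long-winged: 245 × 3/16 = 45.9375
  sepia-eyed dumpy-winged: 245 × 1/16 = 15.3125
χ² = Σ (O − E)² / E
  red-eyed long-winged: (137 − 137.8125)² / 137.8125 = 0.0048
  red-eyed dumpy-winged: (46 − 45.9375)² / 45.9375 = 0.0001
  sepia-eyed long-winged: (46 − 45.9375)² / 45.9375 = 0.0001
  sepia-eyed dumpy-winged: (16 − 15.3125)² / 15.3125 = 0.0309
χ² = 0.0048 + 0.0001 + 0.0001 + 0.0309 = 0.0359 ≈ 0.036
Degrees of freedom = 4 − 1 = 3; critical value at α = 0.05 is 7.815.
Since 0.036 < 7.815, we fail to reject the null hypothesis — the data are consistent with the 9:3:3:1 ratio.

0.036; consistent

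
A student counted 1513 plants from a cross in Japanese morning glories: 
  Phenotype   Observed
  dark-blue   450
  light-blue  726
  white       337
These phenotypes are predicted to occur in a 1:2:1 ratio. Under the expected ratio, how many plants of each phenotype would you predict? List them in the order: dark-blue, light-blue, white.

378.25, 756.5, 378.25

The 1:2:1 ratio has 4 parts, so with N = 1513 the expected counts are:
  dark-blue: 1513 × 1/4 = 378.25
  light-blue: 1513 × 2/4 = 756.5
  white: 1513 × 1/4 = 378.25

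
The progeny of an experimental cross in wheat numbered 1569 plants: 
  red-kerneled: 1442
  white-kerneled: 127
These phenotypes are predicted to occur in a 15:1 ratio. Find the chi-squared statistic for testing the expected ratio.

Under the 15:1 hypothesis (Σ ratio = 16, N = 1569):
  red-kerneled: 1569 × 15/16 = 1470.9375
  white-kerneled: 1569 × 1/16 = 98.0625
χ² = Σ (O − E)² / E
  red-kerneled: (1442 − 1470.9375)² / 1470.9375 = 0.5693
  white-kerneled: (127 − 98.0625)² / 98.0625 = 8.5392
χ² = 0.5693 + 8.5392 = 9.1085 ≈ 9.109

9.109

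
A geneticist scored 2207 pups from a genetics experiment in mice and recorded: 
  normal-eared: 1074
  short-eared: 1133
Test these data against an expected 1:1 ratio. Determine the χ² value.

1.577

Total ratio parts = 2. Expected numbers out of 2207:
  normal-eared: 2207 × 1/2 = 1103.5
  short-eared: 2207 × 1/2 = 1103.5
χ² = Σ (O − E)² / E
  normal-eared: (1074 − 1103.5)² / 1103.5 = 0.7886
  short-eared: (1133 − 1103.5)² / 1103.5 = 0.7886
χ² = 0.7886 + 0.7886 = 1.5772 ≈ 1.577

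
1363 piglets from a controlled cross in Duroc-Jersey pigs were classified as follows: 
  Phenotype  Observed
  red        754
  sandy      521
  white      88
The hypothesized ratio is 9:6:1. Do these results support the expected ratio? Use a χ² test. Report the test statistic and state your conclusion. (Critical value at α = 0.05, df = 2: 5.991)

0.494; consistent

Total ratio parts = 16. Expected numbers out of 1363:
  red: 1363 × 9/16 = 766.6875
  sandy: 1363 × 6/16 = 511.125
  white: 1363 × 1/16 = 85.1875
χ² = Σ (O − E)² / E
  red: (754 − 766.6875)² / 766.6875 = 0.2100
  sandy: (521 − 511.125)² / 511.125 = 0.1908
  white: (88 − 85.1875)² / 85.1875 = 0.0929
χ² = 0.2100 + 0.1908 + 0.0929 = 0.4937 ≈ 0.494
Degrees of freedom = 3 − 1 = 2; critical value at α = 0.05 is 5.991.
Since 0.494 < 5.991, we fail to reject the null hypothesis — the data are consistent with the 9:6:1 ratio.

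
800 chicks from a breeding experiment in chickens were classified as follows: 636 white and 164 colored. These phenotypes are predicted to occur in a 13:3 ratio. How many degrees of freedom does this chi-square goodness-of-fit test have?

1

A goodness-of-fit test with 2 phenotype classes has df = 2 − 1 = 1.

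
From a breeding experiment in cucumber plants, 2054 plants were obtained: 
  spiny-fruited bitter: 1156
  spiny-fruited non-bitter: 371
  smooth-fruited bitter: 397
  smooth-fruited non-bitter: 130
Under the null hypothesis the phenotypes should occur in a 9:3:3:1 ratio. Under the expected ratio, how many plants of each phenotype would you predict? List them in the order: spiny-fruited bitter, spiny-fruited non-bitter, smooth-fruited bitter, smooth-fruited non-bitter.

Total ratio parts = 16. Expected numbers out of 2054:
  spiny-fruited bitter: 2054 × 9/16 = 1155.375
  spiny-fruited non-bitter: 2054 × 3/16 = 385.125
  smooth-fruited bitter: 2054 × 3/16 = 385.125
  smooth-fruited non-bitter: 2054 × 1/16 = 128.375

1155.375, 385.125, 385.125, 128.375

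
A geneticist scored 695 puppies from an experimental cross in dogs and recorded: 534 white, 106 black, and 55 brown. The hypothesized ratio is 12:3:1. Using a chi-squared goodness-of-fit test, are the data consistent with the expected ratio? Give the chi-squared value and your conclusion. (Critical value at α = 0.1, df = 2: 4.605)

7.926; not consistent

The 12:3:1 ratio has 16 parts, so with N = 695 the expected counts are:
  white: 695 × 12/16 = 521.25
  black: 695 × 3/16 = 130.3125
  brown: 695 × 1/16 = 43.4375
χ² = Σ (O − E)² / E
  white: (534 − 521.25)² / 521.25 = 0.3119
  black: (106 − 130.3125)² / 130.3125 = 4.5360
  brown: (55 − 43.4375)² / 43.4375 = 3.0778
χ² = 0.3119 + 4.5360 + 3.0778 = 7.9257 ≈ 7.926
Degrees of freedom = 3 − 1 = 2; critical value at α = 0.1 is 4.605.
Since 7.926 > 4.605, we reject the null hypothesis — the data do not fit the 12:3:1 ratio.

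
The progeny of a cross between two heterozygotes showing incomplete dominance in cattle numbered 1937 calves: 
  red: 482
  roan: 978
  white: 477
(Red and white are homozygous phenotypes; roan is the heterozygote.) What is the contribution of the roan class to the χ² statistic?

With incomplete dominance, a heterozygote × heterozygote cross gives a 1:2:1 phenotypic ratio.
Under the 1:2:1 hypothesis (Σ ratio = 4, N = 1937):
  red: 1937 × 1/4 = 484.25
  roan: 1937 × 2/4 = 968.5
  white: 1937 × 1/4 = 484.25
Contribution of roan: (978 − 968.5)² / 968.5 = 0.0932

0.093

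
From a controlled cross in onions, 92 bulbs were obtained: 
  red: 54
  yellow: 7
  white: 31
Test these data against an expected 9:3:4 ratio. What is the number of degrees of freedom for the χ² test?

A goodness-of-fit test with 3 phenotype classes has df = 3 − 1 = 2.

2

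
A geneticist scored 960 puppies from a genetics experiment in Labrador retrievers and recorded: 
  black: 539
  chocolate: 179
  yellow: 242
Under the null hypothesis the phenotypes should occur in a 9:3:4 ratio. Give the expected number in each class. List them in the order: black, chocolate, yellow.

540, 180, 240

Total ratio parts = 16. Expected numbers out of 960:
  black: 960 × 9/16 = 540
  chocolate: 960 × 3/16 = 180
  yellow: 960 × 4/16 = 240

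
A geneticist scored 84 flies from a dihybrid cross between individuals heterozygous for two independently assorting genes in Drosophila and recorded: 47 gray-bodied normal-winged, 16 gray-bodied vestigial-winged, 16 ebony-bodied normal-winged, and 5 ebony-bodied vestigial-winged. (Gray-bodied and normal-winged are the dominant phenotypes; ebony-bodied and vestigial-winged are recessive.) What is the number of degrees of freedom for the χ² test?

A dihybrid F₂ with independent assortment and complete dominance at both loci gives a 9:3:3:1 phenotypic ratio.
A goodness-of-fit test with 4 phenotype classes has df = 4 − 1 = 3.

3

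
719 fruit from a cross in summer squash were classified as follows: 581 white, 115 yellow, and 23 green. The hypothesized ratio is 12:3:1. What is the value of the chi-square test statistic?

Expected counts for N = 719 under a 12:3:1 ratio (total parts = 16):
  white: 719 × 12/16 = 539.25
  yellow: 719 × 3/16 = 134.8125
  green: 719 × 1/16 = 44.9375
χ² = Σ (O − E)² / E
  white: (581 − 539.25)² / 539.25 = 3.2324
  yellow: (115 − 134.8125)² / 134.8125 = 2.9117
  green: (23 − 44.9375)² / 44.9375 = 10.7094
χ² = 3.2324 + 2.9117 + 10.7094 = 16.8535 ≈ 16.854

16.854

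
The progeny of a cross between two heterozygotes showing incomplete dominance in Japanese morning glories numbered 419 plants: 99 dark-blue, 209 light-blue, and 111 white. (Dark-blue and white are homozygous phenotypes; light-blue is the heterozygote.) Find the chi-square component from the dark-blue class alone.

With incomplete dominance, a heterozygote × heterozygote cross gives a 1:2:1 phenotypic ratio.
Expected counts for N = 419 under a 1:2:1 ratio (total parts = 4):
  dark-blue: 419 × 1/4 = 104.75
  light-blue: 419 × 2/4 = 209.5
  white: 419 × 1/4 = 104.75
Contribution of dark-blue: (99 − 104.75)² / 104.75 = 0.3156

0.316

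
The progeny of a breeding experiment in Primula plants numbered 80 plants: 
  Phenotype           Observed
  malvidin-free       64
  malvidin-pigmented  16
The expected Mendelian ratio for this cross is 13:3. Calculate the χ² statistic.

0.082

The 13:3 ratio has 16 parts, so with N = 80 the expected counts are:
  malvidin-free: 80 × 13/16 = 65
  malvidin-pigmented: 80 × 3/16 = 15
χ² = Σ (O − E)² / E
  malvidin-free: (64 − 65)² / 65 = 0.0154
  malvidin-pigmented: (16 − 15)² / 15 = 0.0667
χ² = 0.0154 + 0.0667 = 0.0821 ≈ 0.082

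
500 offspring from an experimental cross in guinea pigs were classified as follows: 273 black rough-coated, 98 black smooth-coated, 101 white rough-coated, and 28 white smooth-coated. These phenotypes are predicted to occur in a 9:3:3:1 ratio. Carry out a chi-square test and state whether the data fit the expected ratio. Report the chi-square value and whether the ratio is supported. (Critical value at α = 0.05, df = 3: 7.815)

1.333; consistent

The 9:3:3:1 ratio has 16 parts, so with N = 500 the expected counts are:
  black rough-coated: 500 × 9/16 = 281.25
  black smooth-coated: 500 × 3/16 = 93.75
  white rough-coated: 500 × 3/16 = 93.75
  white smooth-coated: 500 × 1/16 = 31.25
χ² = Σ (O − E)² / E
  black rough-coated: (273 − 281.25)² / 281.25 = 0.2420
  black smooth-coated: (98 − 93.75)² / 93.75 = 0.1927
  white rough-coated: (101 − 93.75)² / 93.75 = 0.5607
  white smooth-coated: (28 − 31.25)² / 31.25 = 0.3380
χ² = 0.2420 + 0.1927 + 0.5607 + 0.3380 = 1.3334 ≈ 1.333
Degrees of freedom = 4 − 1 = 3; critical value at α = 0.05 is 7.815.
Since 1.333 < 7.815, we fail to reject the null hypothesis — the data are consistent with the 9:3:3:1 ratio.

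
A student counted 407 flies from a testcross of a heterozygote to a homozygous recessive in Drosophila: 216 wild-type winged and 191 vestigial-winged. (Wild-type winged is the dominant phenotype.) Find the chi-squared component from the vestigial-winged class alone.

A testcross of a heterozygote (Aa × aa) gives a 1:1 phenotypic ratio.
Under the 1:1 hypothesis (Σ ratio = 2, N = 407):
  wild-type winged: 407 × 1/2 = 203.5
  vestigial-winged: 407 × 1/2 = 203.5
Contribution of vestigial-winged: (191 − 203.5)² / 203.5 = 0.7678

0.768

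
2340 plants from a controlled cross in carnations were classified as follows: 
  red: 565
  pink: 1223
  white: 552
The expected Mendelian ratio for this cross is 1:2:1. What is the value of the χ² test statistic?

4.946

The 1:2:1 ratio has 4 parts, so with N = 2340 the expected counts are:
  red: 2340 × 1/4 = 585
  pink: 2340 × 2/4 = 1170
  white: 2340 × 1/4 = 585
χ² = Σ (O − E)² / E
  red: (565 − 585)² / 585 = 0.6838
  pink: (1223 − 1170)² / 1170 = 2.4009
  white: (552 − 585)² / 585 = 1.8615
χ² = 0.6838 + 2.4009 + 1.8615 = 4.9462 ≈ 4.946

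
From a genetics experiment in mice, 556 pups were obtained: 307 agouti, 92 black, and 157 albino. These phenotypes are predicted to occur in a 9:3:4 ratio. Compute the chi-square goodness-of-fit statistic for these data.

Under the 9:3:4 hypothesis (Σ ratio = 16, N = 556):
  agouti: 556 × 9/16 = 312.75
  black: 556 × 3/16 = 104.25
  albino: 556 × 4/16 = 139
χ² = Σ (O − E)² / E
  agouti: (307 − 312.75)² / 312.75 = 0.1057
  black: (92 − 104.25)² / 104.25 = 1.4394
  albino: (157 − 139)² / 139 = 2.3309
χ² = 0.1057 + 1.4394 + 2.3309 = 3.876

3.876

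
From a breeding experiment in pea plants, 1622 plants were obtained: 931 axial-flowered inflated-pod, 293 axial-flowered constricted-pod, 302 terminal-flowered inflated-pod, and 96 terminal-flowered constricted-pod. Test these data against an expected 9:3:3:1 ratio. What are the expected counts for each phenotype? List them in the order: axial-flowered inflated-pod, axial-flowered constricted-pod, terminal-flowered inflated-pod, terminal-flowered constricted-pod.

912.375, 304.125, 304.125, 101.375

The 9:3:3:1 ratio has 16 parts, so with N = 1622 the expected counts are:
  axial-flowered inflated-pod: 1622 × 9/16 = 912.375
  axial-flowered constricted-pod: 1622 × 3/16 = 304.125
  terminal-flowered inflated-pod: 1622 × 3/16 = 304.125
  terminal-flowered constricted-pod: 1622 × 1/16 = 101.375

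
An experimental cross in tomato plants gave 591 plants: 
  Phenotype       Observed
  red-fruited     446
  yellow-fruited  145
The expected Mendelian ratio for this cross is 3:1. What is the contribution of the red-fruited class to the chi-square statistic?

0.017

Total ratio parts = 4. Expected numbers out of 591:
  red-fruited: 591 × 3/4 = 443.25
  yellow-fruited: 591 × 1/4 = 147.75
Contribution of red-fruited: (446 − 443.25)² / 443.25 = 0.0171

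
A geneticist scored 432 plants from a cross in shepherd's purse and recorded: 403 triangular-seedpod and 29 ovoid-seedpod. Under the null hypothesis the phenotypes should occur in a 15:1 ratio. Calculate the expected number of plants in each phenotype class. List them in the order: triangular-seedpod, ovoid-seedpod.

Under the 15:1 hypothesis (Σ ratio = 16, N = 432):
  triangular-seedpod: 432 × 15/16 = 405
  ovoid-seedpod: 432 × 1/16 = 27

405, 27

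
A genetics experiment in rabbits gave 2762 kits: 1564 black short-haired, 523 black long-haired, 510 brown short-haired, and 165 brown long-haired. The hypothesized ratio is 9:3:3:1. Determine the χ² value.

0.577

Expected counts for N = 2762 under a 9:3:3:1 ratio (total parts = 16):
  black short-haired: 2762 × 9/16 = 1553.625
  black long-haired: 2762 × 3/16 = 517.875
  brown short-haired: 2762 × 3/16 = 517.875
  brown long-haired: 2762 × 1/16 = 172.625
χ² = Σ (O − E)² / E
  black short-haired: (1564 − 1553.625)² / 1553.625 = 0.0693
  black long-haired: (523 − 517.875)² / 517.875 = 0.0507
  brown short-haired: (510 − 517.875)² / 517.875 = 0.1198
  brown long-haired: (165 − 172.625)² / 172.625 = 0.3368
χ² = 0.0693 + 0.0507 + 0.1198 + 0.3368 = 0.5766 ≈ 0.577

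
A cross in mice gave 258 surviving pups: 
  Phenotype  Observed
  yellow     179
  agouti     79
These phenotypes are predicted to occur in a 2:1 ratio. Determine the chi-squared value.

0.855

Under the 2:1 hypothesis (Σ ratio = 3, N = 258):
  yellow: 258 × 2/3 = 172
  agouti: 258 × 1/3 = 86
χ² = Σ (O − E)² / E
  yellow: (179 − 172)² / 172 = 0.2849
  agouti: (79 − 86)² / 86 = 0.5698
χ² = 0.2849 + 0.5698 = 0.8547 ≈ 0.855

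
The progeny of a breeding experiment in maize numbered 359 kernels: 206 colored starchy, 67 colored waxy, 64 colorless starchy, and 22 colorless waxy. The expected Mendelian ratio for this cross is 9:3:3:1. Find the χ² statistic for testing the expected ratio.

0.255

Under the 9:3:3:1 hypothesis (Σ ratio = 16, N = 359):
  colored starchy: 359 × 9/16 = 201.9375
  colored waxy: 359 × 3/16 = 67.3125
  colorless starchy: 359 × 3/16 = 67.3125
  colorless waxy: 359 × 1/16 = 22.4375
χ² = Σ (O − E)² / E
  colored starchy: (206 − 201.9375)² / 201.9375 = 0.0817
  colored waxy: (67 − 67.3125)² / 67.3125 = 0.0015
  colorless starchy: (64 − 67.3125)² / 67.3125 = 0.1630
  colorless waxy: (22 − 22.4375)² / 22.4375 = 0.0085
χ² = 0.0817 + 0.0015 + 0.1630 + 0.0085 = 0.2547 ≈ 0.255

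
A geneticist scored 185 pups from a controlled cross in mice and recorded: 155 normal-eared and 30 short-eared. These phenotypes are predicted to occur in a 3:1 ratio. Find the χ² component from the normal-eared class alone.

1.903

The 3:1 ratio has 4 parts, so with N = 185 the expected counts are:
  normal-eared: 185 × 3/4 = 138.75
  short-eared: 185 × 1/4 = 46.25
Contribution of normal-eared: (155 − 138.75)² / 138.75 = 1.9032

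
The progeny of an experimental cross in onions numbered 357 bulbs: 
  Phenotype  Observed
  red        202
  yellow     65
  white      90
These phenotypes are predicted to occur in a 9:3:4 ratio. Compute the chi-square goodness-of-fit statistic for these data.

0.069

Expected counts for N = 357 under a 9:3:4 ratio (total parts = 16):
  red: 357 × 9/16 = 200.8125
  yellow: 357 × 3/16 = 66.9375
  white: 357 × 4/16 = 89.25
χ² = Σ (O − E)² / E
  red: (202 − 200.8125)² / 200.8125 = 0.0070
  yellow: (65 − 66.9375)² / 66.9375 = 0.0561
  white: (90 − 89.25)² / 89.25 = 0.0063
χ² = 0.0070 + 0.0561 + 0.0063 = 0.0694 ≈ 0.069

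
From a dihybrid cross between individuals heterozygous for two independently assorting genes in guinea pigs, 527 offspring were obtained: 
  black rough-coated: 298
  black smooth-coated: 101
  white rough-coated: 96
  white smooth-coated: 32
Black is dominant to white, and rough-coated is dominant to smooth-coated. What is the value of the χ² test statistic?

A dihybrid F₂ with independent assortment and complete dominance at both loci gives a 9:3:3:1 phenotypic ratio.
Expected counts for N = 527 under a 9:3:3:1 ratio (total parts = 16):
  black rough-coated: 527 × 9/16 = 296.4375
  black smooth-coated: 527 × 3/16 = 98.8125
  white rough-coated: 527 × 3/16 = 98.8125
  white smooth-coated: 527 × 1/16 = 32.9375
χ² = Σ (O − E)² / E
  black rough-coated: (298 − 296.4375)² / 296.4375 = 0.0082
  black smooth-coated: (101 − 98.8125)² / 98.8125 = 0.0484
  white rough-coated: (96 − 98.8125)² / 98.8125 = 0.0801
  white smooth-coated: (32 − 32.9375)² / 32.9375 = 0.0267
χ² = 0.0082 + 0.0484 + 0.0801 + 0.0267 = 0.1634 ≈ 0.163

0.163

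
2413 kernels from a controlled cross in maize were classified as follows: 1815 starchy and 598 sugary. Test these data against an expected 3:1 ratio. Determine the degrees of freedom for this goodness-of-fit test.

1

A goodness-of-fit test with 2 phenotype classes has df = 2 − 1 = 1.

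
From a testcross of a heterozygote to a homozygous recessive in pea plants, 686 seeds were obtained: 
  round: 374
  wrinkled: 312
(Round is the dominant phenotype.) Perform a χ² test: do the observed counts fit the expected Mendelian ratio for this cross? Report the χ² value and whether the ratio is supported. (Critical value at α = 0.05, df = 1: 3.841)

5.603; not consistent

A testcross of a heterozygote (Aa × aa) gives a 1:1 phenotypic ratio.
Expected counts for N = 686 under a 1:1 ratio (total parts = 2):
  round: 686 × 1/2 = 343
  wrinkled: 686 × 1/2 = 343
χ² = Σ (O − E)² / E
  round: (374 − 343)² / 343 = 2.8017
  wrinkled: (312 − 343)² / 343 = 2.8017
χ² = 2.8017 + 2.8017 = 5.6034 ≈ 5.603
Degrees of freedom = 2 − 1 = 1; critical value at α = 0.05 is 3.841.
Since 5.603 > 3.841, we reject the null hypothesis — the data do not fit the 1:1 ratio.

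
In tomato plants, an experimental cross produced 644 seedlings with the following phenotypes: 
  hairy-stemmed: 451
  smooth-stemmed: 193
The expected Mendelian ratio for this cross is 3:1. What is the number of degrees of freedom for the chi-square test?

1

A goodness-of-fit test with 2 phenotype classes has df = 2 − 1 = 1.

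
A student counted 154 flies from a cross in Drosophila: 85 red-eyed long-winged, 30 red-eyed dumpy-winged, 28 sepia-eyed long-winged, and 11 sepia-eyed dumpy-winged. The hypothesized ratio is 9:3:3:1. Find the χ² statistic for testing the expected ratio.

Total ratio parts = 16. Expected numbers out of 154:
  red-eyed long-winged: 154 × 9/16 = 86.625
  red-eyed dumpy-winged: 154 × 3/16 = 28.875
  sepia-eyed long-winged: 154 × 3/16 = 28.875
  sepia-eyed dumpy-winged: 154 × 1/16 = 9.625
χ² = Σ (O − E)² / E
  red-eyed long-winged: (85 − 86.625)² / 86.625 = 0.0305
  red-eyed dumpy-winged: (30 − 28.875)² / 28.875 = 0.0438
  sepia-eyed long-winged: (28 − 28.875)² / 28.875 = 0.0265
  sepia-eyed dumpy-winged: (11 − 9.625)² / 9.625 = 0.1964
χ² = 0.0305 + 0.0438 + 0.0265 + 0.1964 = 0.2972 ≈ 0.297

0.297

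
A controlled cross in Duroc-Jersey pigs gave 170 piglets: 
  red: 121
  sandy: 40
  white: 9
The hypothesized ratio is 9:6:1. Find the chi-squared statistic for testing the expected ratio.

Under the 9:6:1 hypothesis (Σ ratio = 16, N = 170):
  red: 170 × 9/16 = 95.625
  sandy: 170 × 6/16 = 63.75
  white: 170 × 1/16 = 10.625
χ² = Σ (O − E)² / E
  red: (121 − 95.625)² / 95.625 = 6.7335
  sandy: (40 − 63.75)² / 63.75 = 8.8480
  white: (9 − 10.625)² / 10.625 = 0.2485
χ² = 6.7335 + 8.8480 + 0.2485 = 15.830

15.830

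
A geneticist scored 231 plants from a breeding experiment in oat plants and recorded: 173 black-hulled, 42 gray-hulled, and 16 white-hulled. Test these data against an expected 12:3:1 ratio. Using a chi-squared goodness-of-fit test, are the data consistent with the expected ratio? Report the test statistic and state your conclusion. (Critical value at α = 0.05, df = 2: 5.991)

Under the 12:3:1 hypothesis (Σ ratio = 16, N = 231):
  black-hulled: 231 × 12/16 = 173.25
  gray-hulled: 231 × 3/16 = 43.3125
  white-hulled: 231 × 1/16 = 14.4375
χ² = Σ (O − E)² / E
  black-hulled: (173 − 173.25)² / 173.25 = 0.0004
  gray-hulled: (42 − 43.3125)² / 43.3125 = 0.0398
  white-hulled: (16 − 14.4375)² / 14.4375 = 0.1691
χ² = 0.0004 + 0.0398 + 0.1691 = 0.2093 ≈ 0.209
Degrees of freedom = 3 − 1 = 2; critical value at α = 0.05 is 5.991.
Since 0.209 < 5.991, we fail to reject the null hypothesis — the data are consistent with the 12:3:1 ratio.

0.209; consistent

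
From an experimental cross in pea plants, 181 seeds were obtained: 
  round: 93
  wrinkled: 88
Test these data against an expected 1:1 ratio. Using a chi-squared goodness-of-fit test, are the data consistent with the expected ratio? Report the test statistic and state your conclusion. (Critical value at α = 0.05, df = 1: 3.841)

The 1:1 ratio has 2 parts, so with N = 181 the expected counts are:
  round: 181 × 1/2 = 90.5
  wrinkled: 181 × 1/2 = 90.5
χ² = Σ (O − E)² / E
  round: (93 − 90.5)² / 90.5 = 0.0691
  wrinkled: (88 − 90.5)² / 90.5 = 0.0691
χ² = 0.0691 + 0.0691 = 0.1382 ≈ 0.138
Degrees of freedom = 2 − 1 = 1; critical value at α = 0.05 is 3.841.
Since 0.138 < 3.841, we fail to reject the null hypothesis — the data are consistent with the 1:1 ratio.

0.138; consistent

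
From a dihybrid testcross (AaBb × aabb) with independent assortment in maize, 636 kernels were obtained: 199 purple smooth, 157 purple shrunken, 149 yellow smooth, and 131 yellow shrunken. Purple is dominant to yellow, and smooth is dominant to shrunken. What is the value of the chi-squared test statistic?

A dihybrid testcross with independent assortment gives a 1:1:1:1 ratio.
Total ratio parts = 4. Expected numbers out of 636:
  purple smooth: 636 × 1/4 = 159
  purple shrunken: 636 × 1/4 = 159
  yellow smooth: 636 × 1/4 = 159
  yellow shrunken: 636 × 1/4 = 159
χ² = Σ (O − E)² / E
  purple smooth: (199 − 159)² / 159 = 10.0629
  purple shrunken: (157 − 159)² / 159 = 0.0252
  yellow smooth: (149 − 159)² / 159 = 0.6289
  yellow shrunken: (131 − 159)² / 159 = 4.9308
χ² = 10.0629 + 0.0252 + 0.6289 + 4.9308 = 15.6478 ≈ 15.648

15.648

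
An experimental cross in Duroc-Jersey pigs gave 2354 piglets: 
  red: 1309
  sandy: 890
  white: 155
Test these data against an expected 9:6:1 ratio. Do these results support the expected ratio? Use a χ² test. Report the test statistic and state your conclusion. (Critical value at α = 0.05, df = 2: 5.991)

The 9:6:1 ratio has 16 parts, so with N = 2354 the expected counts are:
  red: 2354 × 9/16 = 1324.125
  sandy: 2354 × 6/16 = 882.75
  white: 2354 × 1/16 = 147.125
χ² = Σ (O − E)² / E
  red: (1309 − 1324.125)² / 1324.125 = 0.1728
  sandy: (890 − 882.75)² / 882.75 = 0.0595
  white: (155 − 147.125)² / 147.125 = 0.4215
χ² = 0.1728 + 0.0595 + 0.4215 = 0.6538 ≈ 0.654
Degrees of freedom = 3 − 1 = 2; critical value at α = 0.05 is 5.991.
Since 0.654 < 5.991, we fail to reject the null hypothesis — the data are consistent with the 9:6:1 ratio.

0.654; consistent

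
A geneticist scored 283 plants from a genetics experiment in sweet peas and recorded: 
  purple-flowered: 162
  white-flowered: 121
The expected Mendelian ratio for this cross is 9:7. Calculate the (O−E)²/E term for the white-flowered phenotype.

Total ratio parts = 16. Expected numbers out of 283:
  purple-flowered: 283 × 9/16 = 159.1875
  white-flowered: 283 × 7/16 = 123.8125
Contribution of white-flowered: (121 − 123.8125)² / 123.8125 = 0.0639

0.064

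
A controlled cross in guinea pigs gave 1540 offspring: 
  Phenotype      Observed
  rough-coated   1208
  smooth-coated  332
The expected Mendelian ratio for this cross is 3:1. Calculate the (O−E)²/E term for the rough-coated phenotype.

2.432

The 3:1 ratio has 4 parts, so with N = 1540 the expected counts are:
  rough-coated: 1540 × 3/4 = 1155
  smooth-coated: 1540 × 1/4 = 385
Contribution of rough-coated: (1208 − 1155)² / 1155 = 2.4320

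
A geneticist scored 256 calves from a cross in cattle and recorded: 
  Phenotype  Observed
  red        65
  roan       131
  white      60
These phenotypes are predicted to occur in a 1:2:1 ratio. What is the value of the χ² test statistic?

0.336

Under the 1:2:1 hypothesis (Σ ratio = 4, N = 256):
  red: 256 × 1/4 = 64
  roan: 256 × 2/4 = 128
  white: 256 × 1/4 = 64
χ² = Σ (O − E)² / E
  red: (65 − 64)² / 64 = 0.0156
  roan: (131 − 128)² / 128 = 0.0703
  white: (60 − 64)² / 64 = 0.2500
χ² = 0.0156 + 0.0703 + 0.2500 = 0.3359 ≈ 0.336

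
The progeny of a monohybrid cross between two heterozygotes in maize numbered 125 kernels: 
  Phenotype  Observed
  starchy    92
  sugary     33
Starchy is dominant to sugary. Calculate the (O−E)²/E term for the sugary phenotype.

0.098

For a monohybrid cross between heterozygotes with complete dominance, the expected phenotypic ratio is 3:1.
The 3:1 ratio has 4 parts, so with N = 125 the expected counts are:
  starchy: 125 × 3/4 = 93.75
  sugary: 125 × 1/4 = 31.25
Contribution of sugary: (33 − 31.25)² / 31.25 = 0.0980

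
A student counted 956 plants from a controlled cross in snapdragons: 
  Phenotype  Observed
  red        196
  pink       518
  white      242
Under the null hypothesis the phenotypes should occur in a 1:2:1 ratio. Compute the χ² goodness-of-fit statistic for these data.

The 1:2:1 ratio has 4 parts, so with N = 956 the expected counts are:
  red: 956 × 1/4 = 239
  pink: 956 × 2/4 = 478
  white: 956 × 1/4 = 239
χ² = Σ (O − E)² / E
  red: (196 − 239)² / 239 = 7.7364
  pink: (518 − 478)² / 478 = 3.3473
  white: (242 − 239)² / 239 = 0.0377
χ² = 7.7364 + 3.3473 + 0.0377 = 11.1214 ≈ 11.121

11.121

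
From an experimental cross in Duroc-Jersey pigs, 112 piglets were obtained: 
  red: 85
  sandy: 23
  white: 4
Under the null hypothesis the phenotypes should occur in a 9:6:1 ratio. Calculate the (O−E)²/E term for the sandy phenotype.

8.595

The 9:6:1 ratio has 16 parts, so with N = 112 the expected counts are:
  red: 112 × 9/16 = 63
  sandy: 112 × 6/16 = 42
  white: 112 × 1/16 = 7
Contribution of sandy: (23 − 42)² / 42 = 8.5952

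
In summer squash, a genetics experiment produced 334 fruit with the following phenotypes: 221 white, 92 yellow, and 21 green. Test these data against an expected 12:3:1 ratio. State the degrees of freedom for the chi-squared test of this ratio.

2

A goodness-of-fit test with 3 phenotype classes has df = 3 − 1 = 2.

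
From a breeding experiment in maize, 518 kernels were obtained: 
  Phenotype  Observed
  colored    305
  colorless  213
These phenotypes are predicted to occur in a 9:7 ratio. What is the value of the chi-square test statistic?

1.456

Total ratio parts = 16. Expected numbers out of 518:
  colored: 518 × 9/16 = 291.375
  colorless: 518 × 7/16 = 226.625
χ² = Σ (O − E)² / E
  colored: (305 − 291.375)² / 291.375 = 0.6371
  colorless: (213 − 226.625)² / 226.625 = 0.8192
χ² = 0.6371 + 0.8192 = 1.4563 ≈ 1.456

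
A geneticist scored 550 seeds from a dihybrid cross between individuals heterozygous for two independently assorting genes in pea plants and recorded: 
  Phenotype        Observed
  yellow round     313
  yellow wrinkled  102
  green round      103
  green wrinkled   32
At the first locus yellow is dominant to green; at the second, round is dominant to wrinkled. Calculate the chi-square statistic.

0.219

A dihybrid F₂ with independent assortment and complete dominance at both loci gives a 9:3:3:1 phenotypic ratio.
Under the 9:3:3:1 hypothesis (Σ ratio = 16, N = 550):
  yellow round: 550 × 9/16 = 309.375
  yellow wrinkled: 550 × 3/16 = 103.125
  green round: 550 × 3/16 = 103.125
  green wrinkled: 550 × 1/16 = 34.375
χ² = Σ (O − E)² / E
  yellow round: (313 − 309.375)² / 309.375 = 0.0425
  yellow wrinkled: (102 − 103.125)² / 103.125 = 0.0123
  green round: (103 − 103.125)² / 103.125 = 0.0002
  green wrinkled: (32 − 34.375)² / 34.375 = 0.1641
χ² = 0.0425 + 0.0123 + 0.0002 + 0.1641 = 0.2191 ≈ 0.219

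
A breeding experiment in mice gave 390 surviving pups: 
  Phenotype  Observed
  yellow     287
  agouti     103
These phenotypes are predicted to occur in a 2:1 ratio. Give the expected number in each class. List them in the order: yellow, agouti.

260, 130

The 2:1 ratio has 3 parts, so with N = 390 the expected counts are:
  yellow: 390 × 2/3 = 260
  agouti: 390 × 1/3 = 130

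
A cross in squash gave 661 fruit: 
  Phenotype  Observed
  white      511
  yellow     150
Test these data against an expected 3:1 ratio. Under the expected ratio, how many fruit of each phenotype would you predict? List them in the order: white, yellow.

495.75, 165.25

Expected counts for N = 661 under a 3:1 ratio (total parts = 4):
  white: 661 × 3/4 = 495.75
  yellow: 661 × 1/4 = 165.25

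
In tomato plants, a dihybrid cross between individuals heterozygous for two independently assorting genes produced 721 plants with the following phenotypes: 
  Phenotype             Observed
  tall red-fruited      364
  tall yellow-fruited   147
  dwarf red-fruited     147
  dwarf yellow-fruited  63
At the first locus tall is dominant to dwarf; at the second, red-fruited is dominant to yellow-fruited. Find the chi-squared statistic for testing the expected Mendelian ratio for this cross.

13.464

A dihybrid F₂ with independent assortment and complete dominance at both loci gives a 9:3:3:1 phenotypic ratio.
Under the 9:3:3:1 hypothesis (Σ ratio = 16, N = 721):
  tall red-fruited: 721 × 9/16 = 405.5625
  tall yellow-fruited: 721 × 3/16 = 135.1875
  dwarf red-fruited: 721 × 3/16 = 135.1875
  dwarf yellow-fruited: 721 × 1/16 = 45.0625
χ² = Σ (O − E)² / E
  tall red-fruited: (364 − 405.5625)² / 405.5625 = 4.2594
  tall yellow-fruited: (147 − 135.1875)² / 135.1875 = 1.0322
  dwarf red-fruited: (147 − 135.1875)² / 135.1875 = 1.0322
  dwarf yellow-fruited: (63 − 45.0625)² / 45.0625 = 7.1402
χ² = 4.2594 + 1.0322 + 1.0322 + 7.1402 = 13.464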